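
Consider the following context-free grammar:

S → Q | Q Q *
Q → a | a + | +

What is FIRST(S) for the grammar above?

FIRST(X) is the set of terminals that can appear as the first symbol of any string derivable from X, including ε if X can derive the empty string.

We compute FIRST(S) using the standard algorithm.
FIRST(Q) = {+, a}
FIRST(S) = {+, a}
Therefore, FIRST(S) = {+, a}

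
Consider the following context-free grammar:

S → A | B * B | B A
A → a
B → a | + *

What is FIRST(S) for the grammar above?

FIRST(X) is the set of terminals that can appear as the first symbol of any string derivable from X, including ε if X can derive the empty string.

We compute FIRST(S) using the standard algorithm.
FIRST(A) = {a}
FIRST(B) = {+, a}
FIRST(S) = {+, a}
Therefore, FIRST(S) = {+, a}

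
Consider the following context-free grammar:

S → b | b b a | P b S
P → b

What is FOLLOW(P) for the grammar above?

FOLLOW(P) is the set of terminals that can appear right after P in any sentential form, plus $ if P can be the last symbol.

We compute FOLLOW(P) using the standard algorithm.
FOLLOW(S) starts with {$}.
FIRST(P) = {b}
FIRST(S) = {b}
FOLLOW(P) = {b}
FOLLOW(S) = {$}
Therefore, FOLLOW(P) = {b}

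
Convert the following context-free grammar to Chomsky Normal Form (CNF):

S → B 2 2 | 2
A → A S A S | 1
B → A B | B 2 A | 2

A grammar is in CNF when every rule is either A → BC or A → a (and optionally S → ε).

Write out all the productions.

T2 → 2; S → 2; A → 1; B → 2; S → B X0; X0 → T2 T2; A → A X1; X1 → S X2; X2 → A S; B → A B; B → B X3; X3 → T2 A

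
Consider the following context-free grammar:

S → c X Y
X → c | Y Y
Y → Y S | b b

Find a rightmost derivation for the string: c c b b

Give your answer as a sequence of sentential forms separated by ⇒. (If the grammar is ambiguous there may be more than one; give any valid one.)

S ⇒ c X Y ⇒ c X b b ⇒ c c b b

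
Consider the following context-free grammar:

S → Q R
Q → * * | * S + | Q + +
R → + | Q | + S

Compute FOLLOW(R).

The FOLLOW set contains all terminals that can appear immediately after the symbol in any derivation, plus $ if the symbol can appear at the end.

We compute FOLLOW(R) using the standard algorithm.
FOLLOW(S) starts with {$}.
FIRST(Q) = {*}
FIRST(R) = {*, +}
FIRST(S) = {*}
FOLLOW(Q) = {$, *, +}
FOLLOW(R) = {$, +}
FOLLOW(S) = {$, +}
Therefore, FOLLOW(R) = {$, +}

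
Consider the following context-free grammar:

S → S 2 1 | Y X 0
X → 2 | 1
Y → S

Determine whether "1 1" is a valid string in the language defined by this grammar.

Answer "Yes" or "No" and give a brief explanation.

No - no valid derivation exists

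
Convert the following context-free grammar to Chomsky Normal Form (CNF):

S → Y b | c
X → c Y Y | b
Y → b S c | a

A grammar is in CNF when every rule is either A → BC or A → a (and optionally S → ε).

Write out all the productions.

TB → b; S → c; TC → c; X → b; Y → a; S → Y TB; X → TC X0; X0 → Y Y; Y → TB X1; X1 → S TC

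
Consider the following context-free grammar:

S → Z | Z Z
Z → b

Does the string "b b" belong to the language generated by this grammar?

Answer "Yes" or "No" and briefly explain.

Yes - a valid derivation exists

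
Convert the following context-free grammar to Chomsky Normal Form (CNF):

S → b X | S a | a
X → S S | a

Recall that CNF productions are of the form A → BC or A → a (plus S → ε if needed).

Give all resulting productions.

TB → b; TA → a; S → a; X → a; S → TB X; S → S TA; X → S S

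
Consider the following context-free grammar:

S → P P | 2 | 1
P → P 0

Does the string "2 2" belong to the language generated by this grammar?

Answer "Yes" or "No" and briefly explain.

No - no valid derivation exists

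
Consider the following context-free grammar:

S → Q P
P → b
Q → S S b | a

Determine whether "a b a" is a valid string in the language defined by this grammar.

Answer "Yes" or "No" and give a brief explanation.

No - no valid derivation exists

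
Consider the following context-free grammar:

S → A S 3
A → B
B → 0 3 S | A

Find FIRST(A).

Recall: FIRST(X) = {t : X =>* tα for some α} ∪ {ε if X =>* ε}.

We compute FIRST(A) using the standard algorithm.
FIRST(A) = {0}
FIRST(B) = {0}
FIRST(S) = {0}
Therefore, FIRST(A) = {0}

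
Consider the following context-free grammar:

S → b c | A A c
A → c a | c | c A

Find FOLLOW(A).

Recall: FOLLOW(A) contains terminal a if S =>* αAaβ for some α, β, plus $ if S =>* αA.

We compute FOLLOW(A) using the standard algorithm.
FOLLOW(S) starts with {$}.
FIRST(A) = {c}
FIRST(S) = {b, c}
FOLLOW(A) = {c}
FOLLOW(S) = {$}
Therefore, FOLLOW(A) = {c}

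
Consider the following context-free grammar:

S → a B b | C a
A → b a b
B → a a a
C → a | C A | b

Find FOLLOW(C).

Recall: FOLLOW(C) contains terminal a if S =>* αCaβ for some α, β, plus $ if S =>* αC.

We compute FOLLOW(C) using the standard algorithm.
FOLLOW(S) starts with {$}.
FIRST(A) = {b}
FIRST(B) = {a}
FIRST(C) = {a, b}
FIRST(S) = {a, b}
FOLLOW(A) = {a, b}
FOLLOW(B) = {b}
FOLLOW(C) = {a, b}
FOLLOW(S) = {$}
Therefore, FOLLOW(C) = {a, b}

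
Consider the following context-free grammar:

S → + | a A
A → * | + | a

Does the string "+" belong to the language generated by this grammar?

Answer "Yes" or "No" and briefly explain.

Yes - a valid derivation exists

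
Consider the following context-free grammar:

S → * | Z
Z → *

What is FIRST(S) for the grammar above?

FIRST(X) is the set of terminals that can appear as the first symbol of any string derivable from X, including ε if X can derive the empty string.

We compute FIRST(S) using the standard algorithm.
FIRST(S) = {*}
FIRST(Z) = {*}
Therefore, FIRST(S) = {*}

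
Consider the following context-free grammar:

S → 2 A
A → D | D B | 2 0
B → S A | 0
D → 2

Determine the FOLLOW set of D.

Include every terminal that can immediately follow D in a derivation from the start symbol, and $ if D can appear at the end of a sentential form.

We compute FOLLOW(D) using the standard algorithm.
FOLLOW(S) starts with {$}.
FIRST(A) = {2}
FIRST(B) = {0, 2}
FIRST(D) = {2}
FIRST(S) = {2}
FOLLOW(A) = {$, 2}
FOLLOW(B) = {$, 2}
FOLLOW(D) = {$, 0, 2}
FOLLOW(S) = {$, 2}
Therefore, FOLLOW(D) = {$, 0, 2}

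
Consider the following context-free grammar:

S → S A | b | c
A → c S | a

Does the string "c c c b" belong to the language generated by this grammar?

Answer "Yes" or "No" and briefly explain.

No - no valid derivation exists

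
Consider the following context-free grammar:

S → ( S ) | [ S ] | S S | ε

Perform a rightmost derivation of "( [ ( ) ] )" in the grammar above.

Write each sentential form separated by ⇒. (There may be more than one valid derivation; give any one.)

S ⇒ ( S ) ⇒ ( [ S ] ) ⇒ ( [ ( S ) ] ) ⇒ ( [ ( ) ] )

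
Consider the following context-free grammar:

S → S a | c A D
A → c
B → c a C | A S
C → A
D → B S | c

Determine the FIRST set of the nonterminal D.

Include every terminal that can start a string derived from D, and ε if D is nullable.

We compute FIRST(D) using the standard algorithm.
FIRST(A) = {c}
FIRST(B) = {c}
FIRST(C) = {c}
FIRST(D) = {c}
FIRST(S) = {c}
Therefore, FIRST(D) = {c}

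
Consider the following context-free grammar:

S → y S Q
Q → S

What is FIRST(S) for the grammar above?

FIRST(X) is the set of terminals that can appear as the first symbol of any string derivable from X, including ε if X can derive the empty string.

We compute FIRST(S) using the standard algorithm.
FIRST(Q) = {y}
FIRST(S) = {y}
Therefore, FIRST(S) = {y}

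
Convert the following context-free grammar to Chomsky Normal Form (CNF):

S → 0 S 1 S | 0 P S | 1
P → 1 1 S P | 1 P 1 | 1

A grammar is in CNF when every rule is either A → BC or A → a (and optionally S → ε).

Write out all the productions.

T0 → 0; T1 → 1; S → 1; P → 1; S → T0 X0; X0 → S X1; X1 → T1 S; S → T0 X2; X2 → P S; P → T1 X3; X3 → T1 X4; X4 → S P; P → T1 X5; X5 → P T1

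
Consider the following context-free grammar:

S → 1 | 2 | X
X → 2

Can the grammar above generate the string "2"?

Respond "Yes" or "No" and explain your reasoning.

Yes - a valid derivation exists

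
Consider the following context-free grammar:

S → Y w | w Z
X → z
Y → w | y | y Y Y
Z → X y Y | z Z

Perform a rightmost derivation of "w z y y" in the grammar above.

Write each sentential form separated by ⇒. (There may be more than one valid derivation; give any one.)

S ⇒ w Z ⇒ w X y Y ⇒ w X y y ⇒ w z y y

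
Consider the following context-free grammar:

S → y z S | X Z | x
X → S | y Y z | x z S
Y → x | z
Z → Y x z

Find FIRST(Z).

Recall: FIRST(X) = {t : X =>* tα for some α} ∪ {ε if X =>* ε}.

We compute FIRST(Z) using the standard algorithm.
FIRST(S) = {x, y}
FIRST(X) = {x, y}
FIRST(Y) = {x, z}
FIRST(Z) = {x, z}
Therefore, FIRST(Z) = {x, z}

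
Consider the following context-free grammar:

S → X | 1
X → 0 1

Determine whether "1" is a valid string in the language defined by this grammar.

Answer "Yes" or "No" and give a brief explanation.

Yes - a valid derivation exists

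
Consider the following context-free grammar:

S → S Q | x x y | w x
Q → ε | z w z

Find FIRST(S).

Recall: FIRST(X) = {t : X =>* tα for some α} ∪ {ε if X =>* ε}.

We compute FIRST(S) using the standard algorithm.
FIRST(Q) = {z, ε}
FIRST(S) = {w, x}
Therefore, FIRST(S) = {w, x}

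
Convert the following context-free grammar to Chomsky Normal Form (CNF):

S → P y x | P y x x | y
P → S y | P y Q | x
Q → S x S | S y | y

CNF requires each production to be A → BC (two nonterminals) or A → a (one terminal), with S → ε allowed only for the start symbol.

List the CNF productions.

TY → y; TX → x; S → y; P → x; Q → y; S → P X0; X0 → TY TX; S → P X1; X1 → TY X2; X2 → TX TX; P → S TY; P → P X3; X3 → TY Q; Q → S X4; X4 → TX S; Q → S TY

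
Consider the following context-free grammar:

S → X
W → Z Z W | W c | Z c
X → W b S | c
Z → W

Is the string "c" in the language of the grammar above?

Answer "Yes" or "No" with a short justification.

Yes - a valid derivation exists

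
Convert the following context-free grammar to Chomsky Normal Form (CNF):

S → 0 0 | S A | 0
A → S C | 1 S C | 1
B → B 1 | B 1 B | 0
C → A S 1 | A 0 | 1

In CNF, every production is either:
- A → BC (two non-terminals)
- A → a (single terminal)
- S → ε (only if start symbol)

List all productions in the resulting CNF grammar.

T0 → 0; S → 0; T1 → 1; A → 1; B → 0; C → 1; S → T0 T0; S → S A; A → S C; A → T1 X0; X0 → S C; B → B T1; B → B X1; X1 → T1 B; C → A X2; X2 → S T1; C → A T0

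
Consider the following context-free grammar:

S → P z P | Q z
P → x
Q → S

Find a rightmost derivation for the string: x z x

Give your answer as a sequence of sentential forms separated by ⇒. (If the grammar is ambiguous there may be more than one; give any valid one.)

S ⇒ P z P ⇒ P z x ⇒ x z x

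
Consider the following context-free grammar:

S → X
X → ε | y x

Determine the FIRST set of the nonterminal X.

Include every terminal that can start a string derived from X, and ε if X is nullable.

We compute FIRST(X) using the standard algorithm.
FIRST(S) = {y, ε}
FIRST(X) = {y, ε}
Therefore, FIRST(X) = {y, ε}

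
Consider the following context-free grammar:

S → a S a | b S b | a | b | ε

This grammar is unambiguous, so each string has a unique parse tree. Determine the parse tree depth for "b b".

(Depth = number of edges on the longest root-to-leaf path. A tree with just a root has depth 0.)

2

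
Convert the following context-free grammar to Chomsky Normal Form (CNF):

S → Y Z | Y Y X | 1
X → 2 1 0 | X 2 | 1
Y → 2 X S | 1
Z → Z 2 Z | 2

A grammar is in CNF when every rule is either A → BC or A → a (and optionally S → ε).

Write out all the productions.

S → 1; T2 → 2; T1 → 1; T0 → 0; X → 1; Y → 1; Z → 2; S → Y Z; S → Y X0; X0 → Y X; X → T2 X1; X1 → T1 T0; X → X T2; Y → T2 X2; X2 → X S; Z → Z X3; X3 → T2 Z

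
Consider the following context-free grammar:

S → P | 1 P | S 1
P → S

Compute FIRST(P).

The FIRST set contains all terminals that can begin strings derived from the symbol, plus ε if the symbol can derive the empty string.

We compute FIRST(P) using the standard algorithm.
FIRST(P) = {1}
FIRST(S) = {1}
Therefore, FIRST(P) = {1}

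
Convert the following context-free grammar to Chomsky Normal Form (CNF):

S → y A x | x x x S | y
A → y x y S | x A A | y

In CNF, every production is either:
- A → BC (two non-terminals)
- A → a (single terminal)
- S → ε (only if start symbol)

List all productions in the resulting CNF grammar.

TY → y; TX → x; S → y; A → y; S → TY X0; X0 → A TX; S → TX X1; X1 → TX X2; X2 → TX S; A → TY X3; X3 → TX X4; X4 → TY S; A → TX X5; X5 → A A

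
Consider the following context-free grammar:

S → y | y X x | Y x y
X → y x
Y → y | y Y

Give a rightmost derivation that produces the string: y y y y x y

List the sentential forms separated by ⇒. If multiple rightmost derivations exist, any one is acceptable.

S ⇒ Y x y ⇒ y Y x y ⇒ y y Y x y ⇒ y y y Y x y ⇒ y y y y x y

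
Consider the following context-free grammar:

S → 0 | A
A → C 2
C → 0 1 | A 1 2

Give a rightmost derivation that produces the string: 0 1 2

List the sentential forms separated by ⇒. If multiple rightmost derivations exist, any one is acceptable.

S ⇒ A ⇒ C 2 ⇒ 0 1 2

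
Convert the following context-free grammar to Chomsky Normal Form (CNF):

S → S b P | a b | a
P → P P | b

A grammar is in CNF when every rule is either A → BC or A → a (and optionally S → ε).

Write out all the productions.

TB → b; TA → a; S → a; P → b; S → S X0; X0 → TB P; S → TA TB; P → P P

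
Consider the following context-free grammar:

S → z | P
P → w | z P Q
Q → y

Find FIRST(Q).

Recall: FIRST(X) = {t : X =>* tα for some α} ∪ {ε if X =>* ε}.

We compute FIRST(Q) using the standard algorithm.
FIRST(P) = {w, z}
FIRST(Q) = {y}
FIRST(S) = {w, z}
Therefore, FIRST(Q) = {y}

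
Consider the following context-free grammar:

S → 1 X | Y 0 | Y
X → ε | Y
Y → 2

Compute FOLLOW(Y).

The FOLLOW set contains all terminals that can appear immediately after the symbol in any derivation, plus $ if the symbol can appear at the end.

We compute FOLLOW(Y) using the standard algorithm.
FOLLOW(S) starts with {$}.
FIRST(S) = {1, 2}
FIRST(X) = {2, ε}
FIRST(Y) = {2}
FOLLOW(S) = {$}
FOLLOW(X) = {$}
FOLLOW(Y) = {$, 0}
Therefore, FOLLOW(Y) = {$, 0}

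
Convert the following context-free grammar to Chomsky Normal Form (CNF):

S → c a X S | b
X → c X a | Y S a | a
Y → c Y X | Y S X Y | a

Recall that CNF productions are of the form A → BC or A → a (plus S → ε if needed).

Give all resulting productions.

TC → c; TA → a; S → b; X → a; Y → a; S → TC X0; X0 → TA X1; X1 → X S; X → TC X2; X2 → X TA; X → Y X3; X3 → S TA; Y → TC X4; X4 → Y X; Y → Y X5; X5 → S X6; X6 → X Y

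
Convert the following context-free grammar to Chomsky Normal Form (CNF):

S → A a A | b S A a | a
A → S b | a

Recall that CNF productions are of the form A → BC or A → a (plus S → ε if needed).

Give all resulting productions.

TA → a; TB → b; S → a; A → a; S → A X0; X0 → TA A; S → TB X1; X1 → S X2; X2 → A TA; A → S TB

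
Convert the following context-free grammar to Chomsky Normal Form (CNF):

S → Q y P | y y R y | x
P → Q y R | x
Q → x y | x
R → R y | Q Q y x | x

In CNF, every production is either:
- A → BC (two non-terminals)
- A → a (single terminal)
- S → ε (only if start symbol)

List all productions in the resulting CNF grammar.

TY → y; S → x; P → x; TX → x; Q → x; R → x; S → Q X0; X0 → TY P; S → TY X1; X1 → TY X2; X2 → R TY; P → Q X3; X3 → TY R; Q → TX TY; R → R TY; R → Q X4; X4 → Q X5; X5 → TY TX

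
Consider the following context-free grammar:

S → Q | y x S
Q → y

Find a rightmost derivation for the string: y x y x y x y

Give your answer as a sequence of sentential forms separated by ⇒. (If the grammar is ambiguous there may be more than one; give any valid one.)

S ⇒ y x S ⇒ y x y x S ⇒ y x y x y x S ⇒ y x y x y x Q ⇒ y x y x y x y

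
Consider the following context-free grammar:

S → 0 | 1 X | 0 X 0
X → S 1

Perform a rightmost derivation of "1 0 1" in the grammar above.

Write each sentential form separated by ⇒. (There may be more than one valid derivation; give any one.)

S ⇒ 1 X ⇒ 1 S 1 ⇒ 1 0 1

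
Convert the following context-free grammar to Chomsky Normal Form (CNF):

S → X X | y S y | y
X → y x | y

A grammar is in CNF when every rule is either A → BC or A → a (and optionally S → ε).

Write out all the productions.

TY → y; S → y; TX → x; X → y; S → X X; S → TY X0; X0 → S TY; X → TY TX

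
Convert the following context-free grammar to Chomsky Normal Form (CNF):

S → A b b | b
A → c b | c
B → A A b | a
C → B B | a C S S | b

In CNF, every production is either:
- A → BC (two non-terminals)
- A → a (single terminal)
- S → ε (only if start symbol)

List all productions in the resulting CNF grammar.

TB → b; S → b; TC → c; A → c; B → a; TA → a; C → b; S → A X0; X0 → TB TB; A → TC TB; B → A X1; X1 → A TB; C → B B; C → TA X2; X2 → C X3; X3 → S S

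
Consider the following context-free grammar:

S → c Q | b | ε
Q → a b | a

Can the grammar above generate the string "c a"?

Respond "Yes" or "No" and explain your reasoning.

Yes - a valid derivation exists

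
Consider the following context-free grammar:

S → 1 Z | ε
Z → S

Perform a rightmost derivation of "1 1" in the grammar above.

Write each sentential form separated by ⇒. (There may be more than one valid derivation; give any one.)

S ⇒ 1 Z ⇒ 1 S ⇒ 1 1 Z ⇒ 1 1 S ⇒ 1 1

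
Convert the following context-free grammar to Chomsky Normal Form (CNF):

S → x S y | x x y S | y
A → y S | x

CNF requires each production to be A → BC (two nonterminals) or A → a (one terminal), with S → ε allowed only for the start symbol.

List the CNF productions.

TX → x; TY → y; S → y; A → x; S → TX X0; X0 → S TY; S → TX X1; X1 → TX X2; X2 → TY S; A → TY S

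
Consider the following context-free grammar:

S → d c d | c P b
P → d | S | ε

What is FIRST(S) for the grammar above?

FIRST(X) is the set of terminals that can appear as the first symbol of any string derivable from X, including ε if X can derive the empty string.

We compute FIRST(S) using the standard algorithm.
FIRST(P) = {c, d, ε}
FIRST(S) = {c, d}
Therefore, FIRST(S) = {c, d}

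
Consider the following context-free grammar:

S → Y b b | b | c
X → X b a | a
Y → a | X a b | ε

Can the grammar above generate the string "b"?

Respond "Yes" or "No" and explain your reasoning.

Yes - a valid derivation exists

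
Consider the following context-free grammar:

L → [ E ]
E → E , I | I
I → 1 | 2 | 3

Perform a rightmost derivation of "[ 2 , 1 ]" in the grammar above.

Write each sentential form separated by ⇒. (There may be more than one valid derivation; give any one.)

L ⇒ [ E ] ⇒ [ E , I ] ⇒ [ E , 1 ] ⇒ [ I , 1 ] ⇒ [ 2 , 1 ]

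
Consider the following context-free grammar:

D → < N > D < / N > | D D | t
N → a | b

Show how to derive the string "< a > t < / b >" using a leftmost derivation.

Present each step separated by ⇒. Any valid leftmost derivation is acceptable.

D ⇒ < N > D < / N > ⇒ < a > D < / N > ⇒ < a > t < / N > ⇒ < a > t < / b >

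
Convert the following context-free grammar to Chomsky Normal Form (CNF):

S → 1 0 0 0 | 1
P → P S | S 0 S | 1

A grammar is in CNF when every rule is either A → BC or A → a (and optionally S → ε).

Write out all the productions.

T1 → 1; T0 → 0; S → 1; P → 1; S → T1 X0; X0 → T0 X1; X1 → T0 T0; P → P S; P → S X2; X2 → T0 S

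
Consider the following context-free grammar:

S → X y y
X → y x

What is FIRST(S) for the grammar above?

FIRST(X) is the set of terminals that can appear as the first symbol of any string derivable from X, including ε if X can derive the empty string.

We compute FIRST(S) using the standard algorithm.
FIRST(S) = {y}
FIRST(X) = {y}
Therefore, FIRST(S) = {y}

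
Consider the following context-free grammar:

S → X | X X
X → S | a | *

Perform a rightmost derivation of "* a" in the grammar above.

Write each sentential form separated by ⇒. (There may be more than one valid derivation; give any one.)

S ⇒ X X ⇒ X a ⇒ * a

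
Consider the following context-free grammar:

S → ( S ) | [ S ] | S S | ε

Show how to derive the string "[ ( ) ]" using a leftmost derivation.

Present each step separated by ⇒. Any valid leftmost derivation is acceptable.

S ⇒ [ S ] ⇒ [ ( S ) ] ⇒ [ ( ) ]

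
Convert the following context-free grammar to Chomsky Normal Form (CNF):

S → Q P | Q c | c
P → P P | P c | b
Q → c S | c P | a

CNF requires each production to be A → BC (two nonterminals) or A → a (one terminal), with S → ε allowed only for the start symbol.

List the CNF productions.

TC → c; S → c; P → b; Q → a; S → Q P; S → Q TC; P → P P; P → P TC; Q → TC S; Q → TC P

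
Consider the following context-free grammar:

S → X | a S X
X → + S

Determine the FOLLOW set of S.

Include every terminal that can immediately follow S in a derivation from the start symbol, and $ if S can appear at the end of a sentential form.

We compute FOLLOW(S) using the standard algorithm.
FOLLOW(S) starts with {$}.
FIRST(S) = {+, a}
FIRST(X) = {+}
FOLLOW(S) = {$, +}
FOLLOW(X) = {$, +}
Therefore, FOLLOW(S) = {$, +}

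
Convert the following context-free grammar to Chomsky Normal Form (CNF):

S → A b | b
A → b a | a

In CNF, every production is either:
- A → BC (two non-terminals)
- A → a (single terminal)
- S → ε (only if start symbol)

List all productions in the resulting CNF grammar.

TB → b; S → b; TA → a; A → a; S → A TB; A → TB TA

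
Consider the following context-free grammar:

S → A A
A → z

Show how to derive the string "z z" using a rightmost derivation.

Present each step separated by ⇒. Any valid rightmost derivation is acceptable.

S ⇒ A A ⇒ A z ⇒ z z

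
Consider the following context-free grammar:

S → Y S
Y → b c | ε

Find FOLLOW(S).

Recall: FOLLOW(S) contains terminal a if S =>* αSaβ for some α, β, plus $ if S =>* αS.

We compute FOLLOW(S) using the standard algorithm.
FOLLOW(S) starts with {$}.
FIRST(S) = {b}
FIRST(Y) = {b, ε}
FOLLOW(S) = {$}
FOLLOW(Y) = {b}
Therefore, FOLLOW(S) = {$}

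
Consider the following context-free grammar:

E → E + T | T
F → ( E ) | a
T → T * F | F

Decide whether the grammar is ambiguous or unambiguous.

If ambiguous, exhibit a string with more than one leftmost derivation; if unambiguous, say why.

Unambiguous - every string in the language has a unique leftmost derivation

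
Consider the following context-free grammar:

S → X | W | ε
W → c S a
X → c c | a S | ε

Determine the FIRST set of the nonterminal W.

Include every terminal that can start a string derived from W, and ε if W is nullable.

We compute FIRST(W) using the standard algorithm.
FIRST(S) = {a, c, ε}
FIRST(W) = {c}
FIRST(X) = {a, c, ε}
Therefore, FIRST(W) = {c}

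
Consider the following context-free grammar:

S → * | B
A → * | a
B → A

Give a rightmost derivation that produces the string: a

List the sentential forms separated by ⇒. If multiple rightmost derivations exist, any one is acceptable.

S ⇒ B ⇒ A ⇒ a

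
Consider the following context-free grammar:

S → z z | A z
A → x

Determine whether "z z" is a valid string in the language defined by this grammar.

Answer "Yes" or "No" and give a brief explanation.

Yes - a valid derivation exists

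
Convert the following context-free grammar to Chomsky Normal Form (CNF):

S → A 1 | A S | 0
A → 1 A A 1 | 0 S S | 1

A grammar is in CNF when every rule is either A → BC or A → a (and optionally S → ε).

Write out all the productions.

T1 → 1; S → 0; T0 → 0; A → 1; S → A T1; S → A S; A → T1 X0; X0 → A X1; X1 → A T1; A → T0 X2; X2 → S S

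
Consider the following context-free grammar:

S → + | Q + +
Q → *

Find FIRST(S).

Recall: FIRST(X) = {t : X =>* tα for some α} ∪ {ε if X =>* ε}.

We compute FIRST(S) using the standard algorithm.
FIRST(Q) = {*}
FIRST(S) = {*, +}
Therefore, FIRST(S) = {*, +}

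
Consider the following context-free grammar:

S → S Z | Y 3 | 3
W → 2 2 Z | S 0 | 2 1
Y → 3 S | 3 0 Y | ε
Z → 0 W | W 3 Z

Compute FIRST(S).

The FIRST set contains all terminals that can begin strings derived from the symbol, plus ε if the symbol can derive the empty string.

We compute FIRST(S) using the standard algorithm.
FIRST(S) = {3}
FIRST(W) = {2, 3}
FIRST(Y) = {3, ε}
FIRST(Z) = {0, 2, 3}
Therefore, FIRST(S) = {3}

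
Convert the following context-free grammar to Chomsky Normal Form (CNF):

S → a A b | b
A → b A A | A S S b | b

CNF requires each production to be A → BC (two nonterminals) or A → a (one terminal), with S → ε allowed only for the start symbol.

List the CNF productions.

TA → a; TB → b; S → b; A → b; S → TA X0; X0 → A TB; A → TB X1; X1 → A A; A → A X2; X2 → S X3; X3 → S TB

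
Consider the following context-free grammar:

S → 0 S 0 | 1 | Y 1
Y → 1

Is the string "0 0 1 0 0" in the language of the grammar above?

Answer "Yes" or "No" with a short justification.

Yes - a valid derivation exists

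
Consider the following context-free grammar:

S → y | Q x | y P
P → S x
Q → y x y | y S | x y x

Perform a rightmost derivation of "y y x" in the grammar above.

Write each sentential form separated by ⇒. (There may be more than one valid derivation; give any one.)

S ⇒ Q x ⇒ y S x ⇒ y y x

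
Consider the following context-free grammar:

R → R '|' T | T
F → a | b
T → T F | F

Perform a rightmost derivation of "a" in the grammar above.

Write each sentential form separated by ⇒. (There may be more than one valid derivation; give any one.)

R ⇒ T ⇒ F ⇒ a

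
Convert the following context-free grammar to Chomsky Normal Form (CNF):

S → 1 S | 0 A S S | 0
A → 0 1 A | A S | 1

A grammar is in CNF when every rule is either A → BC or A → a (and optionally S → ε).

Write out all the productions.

T1 → 1; T0 → 0; S → 0; A → 1; S → T1 S; S → T0 X0; X0 → A X1; X1 → S S; A → T0 X2; X2 → T1 A; A → A S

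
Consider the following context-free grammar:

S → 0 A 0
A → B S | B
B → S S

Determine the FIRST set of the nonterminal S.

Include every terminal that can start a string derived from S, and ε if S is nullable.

We compute FIRST(S) using the standard algorithm.
FIRST(A) = {0}
FIRST(B) = {0}
FIRST(S) = {0}
Therefore, FIRST(S) = {0}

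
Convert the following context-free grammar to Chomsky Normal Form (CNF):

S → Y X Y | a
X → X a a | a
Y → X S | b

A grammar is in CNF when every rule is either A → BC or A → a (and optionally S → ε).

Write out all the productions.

S → a; TA → a; X → a; Y → b; S → Y X0; X0 → X Y; X → X X1; X1 → TA TA; Y → X S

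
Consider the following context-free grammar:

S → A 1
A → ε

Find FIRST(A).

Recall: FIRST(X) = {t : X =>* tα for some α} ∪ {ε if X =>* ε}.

We compute FIRST(A) using the standard algorithm.
FIRST(A) = {ε}
FIRST(S) = {1}
Therefore, FIRST(A) = {ε}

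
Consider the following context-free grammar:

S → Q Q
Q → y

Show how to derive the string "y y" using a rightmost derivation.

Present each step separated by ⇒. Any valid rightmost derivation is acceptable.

S ⇒ Q Q ⇒ Q y ⇒ y y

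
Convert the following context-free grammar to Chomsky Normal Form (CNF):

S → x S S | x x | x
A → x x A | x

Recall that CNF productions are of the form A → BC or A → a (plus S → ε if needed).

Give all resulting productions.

TX → x; S → x; A → x; S → TX X0; X0 → S S; S → TX TX; A → TX X1; X1 → TX A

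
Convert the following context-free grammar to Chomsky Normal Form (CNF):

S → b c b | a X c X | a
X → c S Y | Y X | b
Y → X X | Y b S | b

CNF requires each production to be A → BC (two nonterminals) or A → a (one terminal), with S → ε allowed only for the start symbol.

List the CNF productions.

TB → b; TC → c; TA → a; S → a; X → b; Y → b; S → TB X0; X0 → TC TB; S → TA X1; X1 → X X2; X2 → TC X; X → TC X3; X3 → S Y; X → Y X; Y → X X; Y → Y X4; X4 → TB S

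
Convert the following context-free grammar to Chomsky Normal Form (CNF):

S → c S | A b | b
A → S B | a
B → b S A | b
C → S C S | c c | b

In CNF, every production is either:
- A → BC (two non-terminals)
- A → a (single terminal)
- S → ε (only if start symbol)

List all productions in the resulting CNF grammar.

TC → c; TB → b; S → b; A → a; B → b; C → b; S → TC S; S → A TB; A → S B; B → TB X0; X0 → S A; C → S X1; X1 → C S; C → TC TC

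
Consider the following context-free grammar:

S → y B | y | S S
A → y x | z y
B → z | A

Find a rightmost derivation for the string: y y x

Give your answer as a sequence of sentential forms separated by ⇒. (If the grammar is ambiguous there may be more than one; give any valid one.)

S ⇒ y B ⇒ y A ⇒ y y x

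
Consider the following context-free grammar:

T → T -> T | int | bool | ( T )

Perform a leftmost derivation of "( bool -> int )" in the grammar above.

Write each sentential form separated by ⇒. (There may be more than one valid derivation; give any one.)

T ⇒ ( T ) ⇒ ( T -> T ) ⇒ ( bool -> T ) ⇒ ( bool -> int )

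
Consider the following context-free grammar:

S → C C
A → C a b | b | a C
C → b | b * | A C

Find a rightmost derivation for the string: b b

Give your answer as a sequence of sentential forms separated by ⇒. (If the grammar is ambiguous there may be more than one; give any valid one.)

S ⇒ C C ⇒ C b ⇒ b b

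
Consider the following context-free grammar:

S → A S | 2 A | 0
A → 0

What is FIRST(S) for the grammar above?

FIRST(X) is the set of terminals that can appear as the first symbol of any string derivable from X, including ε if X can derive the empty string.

We compute FIRST(S) using the standard algorithm.
FIRST(A) = {0}
FIRST(S) = {0, 2}
Therefore, FIRST(S) = {0, 2}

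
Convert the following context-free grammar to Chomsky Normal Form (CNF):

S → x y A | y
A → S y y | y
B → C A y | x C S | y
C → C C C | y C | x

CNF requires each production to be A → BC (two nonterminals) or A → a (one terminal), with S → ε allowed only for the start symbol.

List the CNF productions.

TX → x; TY → y; S → y; A → y; B → y; C → x; S → TX X0; X0 → TY A; A → S X1; X1 → TY TY; B → C X2; X2 → A TY; B → TX X3; X3 → C S; C → C X4; X4 → C C; C → TY C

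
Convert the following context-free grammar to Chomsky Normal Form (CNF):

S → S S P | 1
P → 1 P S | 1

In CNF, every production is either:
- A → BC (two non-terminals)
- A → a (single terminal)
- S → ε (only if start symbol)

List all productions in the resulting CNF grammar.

S → 1; T1 → 1; P → 1; S → S X0; X0 → S P; P → T1 X1; X1 → P S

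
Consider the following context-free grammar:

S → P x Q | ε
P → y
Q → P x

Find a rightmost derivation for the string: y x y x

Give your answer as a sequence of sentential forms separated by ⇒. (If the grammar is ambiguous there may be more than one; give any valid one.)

S ⇒ P x Q ⇒ P x P x ⇒ P x y x ⇒ y x y x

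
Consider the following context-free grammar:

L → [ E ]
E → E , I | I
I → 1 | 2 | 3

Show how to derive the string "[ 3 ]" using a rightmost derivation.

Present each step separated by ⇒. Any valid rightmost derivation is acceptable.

L ⇒ [ E ] ⇒ [ I ] ⇒ [ 3 ]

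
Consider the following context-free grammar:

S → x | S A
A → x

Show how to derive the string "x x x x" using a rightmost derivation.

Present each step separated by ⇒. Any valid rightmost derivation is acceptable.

S ⇒ S A ⇒ S x ⇒ S A x ⇒ S x x ⇒ S A x x ⇒ S x x x ⇒ x x x x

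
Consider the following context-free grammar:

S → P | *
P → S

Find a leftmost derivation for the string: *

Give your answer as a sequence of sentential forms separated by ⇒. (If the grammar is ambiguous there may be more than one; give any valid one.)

S ⇒ P ⇒ S ⇒ *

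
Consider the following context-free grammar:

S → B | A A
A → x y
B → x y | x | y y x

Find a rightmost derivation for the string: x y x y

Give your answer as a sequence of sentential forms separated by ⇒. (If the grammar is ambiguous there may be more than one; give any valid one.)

S ⇒ A A ⇒ A x y ⇒ x y x y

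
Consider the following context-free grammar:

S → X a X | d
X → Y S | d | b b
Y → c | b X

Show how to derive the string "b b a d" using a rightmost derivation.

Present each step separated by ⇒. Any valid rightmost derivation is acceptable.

S ⇒ X a X ⇒ X a d ⇒ b b a d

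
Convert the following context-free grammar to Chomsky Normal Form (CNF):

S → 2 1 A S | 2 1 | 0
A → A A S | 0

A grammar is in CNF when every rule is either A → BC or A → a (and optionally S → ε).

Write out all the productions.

T2 → 2; T1 → 1; S → 0; A → 0; S → T2 X0; X0 → T1 X1; X1 → A S; S → T2 T1; A → A X2; X2 → A S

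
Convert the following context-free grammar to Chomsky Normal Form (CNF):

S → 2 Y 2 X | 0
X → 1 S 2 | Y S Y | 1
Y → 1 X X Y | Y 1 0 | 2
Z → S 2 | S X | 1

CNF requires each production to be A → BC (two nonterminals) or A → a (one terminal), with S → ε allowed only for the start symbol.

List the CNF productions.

T2 → 2; S → 0; T1 → 1; X → 1; T0 → 0; Y → 2; Z → 1; S → T2 X0; X0 → Y X1; X1 → T2 X; X → T1 X2; X2 → S T2; X → Y X3; X3 → S Y; Y → T1 X4; X4 → X X5; X5 → X Y; Y → Y X6; X6 → T1 T0; Z → S T2; Z → S X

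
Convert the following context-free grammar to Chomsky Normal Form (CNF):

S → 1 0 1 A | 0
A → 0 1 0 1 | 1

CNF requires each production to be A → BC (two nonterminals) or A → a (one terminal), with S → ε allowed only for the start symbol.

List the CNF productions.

T1 → 1; T0 → 0; S → 0; A → 1; S → T1 X0; X0 → T0 X1; X1 → T1 A; A → T0 X2; X2 → T1 X3; X3 → T0 T1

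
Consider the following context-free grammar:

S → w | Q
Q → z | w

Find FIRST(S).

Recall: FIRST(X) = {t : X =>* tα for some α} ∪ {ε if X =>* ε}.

We compute FIRST(S) using the standard algorithm.
FIRST(Q) = {w, z}
FIRST(S) = {w, z}
Therefore, FIRST(S) = {w, z}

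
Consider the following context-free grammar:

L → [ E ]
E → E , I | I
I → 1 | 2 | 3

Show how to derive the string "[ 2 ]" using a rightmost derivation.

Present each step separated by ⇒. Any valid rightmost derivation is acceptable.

L ⇒ [ E ] ⇒ [ I ] ⇒ [ 2 ]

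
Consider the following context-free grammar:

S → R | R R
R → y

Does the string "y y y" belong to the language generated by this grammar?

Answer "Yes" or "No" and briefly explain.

No - no valid derivation exists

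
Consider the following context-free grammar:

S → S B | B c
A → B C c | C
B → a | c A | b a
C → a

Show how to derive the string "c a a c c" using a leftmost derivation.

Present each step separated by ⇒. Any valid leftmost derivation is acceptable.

S ⇒ B c ⇒ c A c ⇒ c B C c c ⇒ c a C c c ⇒ c a a c c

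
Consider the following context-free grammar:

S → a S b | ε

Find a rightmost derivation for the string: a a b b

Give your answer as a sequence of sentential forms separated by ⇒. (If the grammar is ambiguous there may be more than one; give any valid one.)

S ⇒ a S b ⇒ a a S b b ⇒ a a b b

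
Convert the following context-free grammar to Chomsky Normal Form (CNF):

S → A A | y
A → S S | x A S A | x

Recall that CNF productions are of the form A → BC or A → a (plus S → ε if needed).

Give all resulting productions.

S → y; TX → x; A → x; S → A A; A → S S; A → TX X0; X0 → A X1; X1 → S A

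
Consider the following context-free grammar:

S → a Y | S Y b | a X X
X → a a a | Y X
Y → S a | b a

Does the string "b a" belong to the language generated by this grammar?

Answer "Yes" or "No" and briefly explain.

No - no valid derivation exists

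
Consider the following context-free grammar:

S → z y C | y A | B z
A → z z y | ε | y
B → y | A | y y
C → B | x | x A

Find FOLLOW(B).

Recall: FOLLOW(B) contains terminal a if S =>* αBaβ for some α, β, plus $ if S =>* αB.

We compute FOLLOW(B) using the standard algorithm.
FOLLOW(S) starts with {$}.
FIRST(A) = {y, z, ε}
FIRST(B) = {y, z, ε}
FIRST(C) = {x, y, z, ε}
FIRST(S) = {y, z}
FOLLOW(A) = {$, z}
FOLLOW(B) = {$, z}
FOLLOW(C) = {$}
FOLLOW(S) = {$}
Therefore, FOLLOW(B) = {$, z}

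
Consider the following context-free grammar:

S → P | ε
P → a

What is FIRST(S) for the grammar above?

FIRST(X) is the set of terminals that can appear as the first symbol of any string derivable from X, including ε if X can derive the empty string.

We compute FIRST(S) using the standard algorithm.
FIRST(P) = {a}
FIRST(S) = {a, ε}
Therefore, FIRST(S) = {a, ε}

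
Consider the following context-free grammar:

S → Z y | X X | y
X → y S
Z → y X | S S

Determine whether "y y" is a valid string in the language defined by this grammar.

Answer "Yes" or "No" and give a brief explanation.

No - no valid derivation exists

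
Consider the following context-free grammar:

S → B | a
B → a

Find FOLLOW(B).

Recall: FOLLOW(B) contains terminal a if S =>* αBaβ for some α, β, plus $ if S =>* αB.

We compute FOLLOW(B) using the standard algorithm.
FOLLOW(S) starts with {$}.
FIRST(B) = {a}
FIRST(S) = {a}
FOLLOW(B) = {$}
FOLLOW(S) = {$}
Therefore, FOLLOW(B) = {$}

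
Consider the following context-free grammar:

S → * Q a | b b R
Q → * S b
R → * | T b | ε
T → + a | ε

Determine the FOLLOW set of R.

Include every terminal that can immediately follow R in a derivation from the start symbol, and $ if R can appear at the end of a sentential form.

We compute FOLLOW(R) using the standard algorithm.
FOLLOW(S) starts with {$}.
FIRST(Q) = {*}
FIRST(R) = {*, +, b, ε}
FIRST(S) = {*, b}
FIRST(T) = {+, ε}
FOLLOW(Q) = {a}
FOLLOW(R) = {$, b}
FOLLOW(S) = {$, b}
FOLLOW(T) = {b}
Therefore, FOLLOW(R) = {$, b}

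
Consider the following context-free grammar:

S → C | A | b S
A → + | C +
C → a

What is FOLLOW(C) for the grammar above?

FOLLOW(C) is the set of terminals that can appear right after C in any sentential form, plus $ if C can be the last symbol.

We compute FOLLOW(C) using the standard algorithm.
FOLLOW(S) starts with {$}.
FIRST(A) = {+, a}
FIRST(C) = {a}
FIRST(S) = {+, a, b}
FOLLOW(A) = {$}
FOLLOW(C) = {$, +}
FOLLOW(S) = {$}
Therefore, FOLLOW(C) = {$, +}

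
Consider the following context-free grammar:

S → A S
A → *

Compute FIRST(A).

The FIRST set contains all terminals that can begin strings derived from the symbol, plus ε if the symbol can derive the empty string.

We compute FIRST(A) using the standard algorithm.
FIRST(A) = {*}
FIRST(S) = {*}
Therefore, FIRST(A) = {*}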